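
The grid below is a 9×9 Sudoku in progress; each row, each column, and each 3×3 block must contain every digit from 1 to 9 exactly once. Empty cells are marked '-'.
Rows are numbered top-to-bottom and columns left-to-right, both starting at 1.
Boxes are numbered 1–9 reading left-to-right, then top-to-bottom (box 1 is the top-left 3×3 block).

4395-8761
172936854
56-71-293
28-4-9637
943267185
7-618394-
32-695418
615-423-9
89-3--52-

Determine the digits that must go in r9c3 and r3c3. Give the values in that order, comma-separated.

For r9c3:
  Consider where 4 can go in row 9.
  r9c5 is out (column 5 already has a 4).
  r9c6 is out (box 8 already has a 4).
  r9c9 is out (column 9 already has a 4).
  So the only cell in row 9 that can hold 4 is r9c3.
  So r9c3 = 4.
For r3c3:
  Row 3 already contains {1, 2, 3, 5, 6, 7, 9}.
  Column 3 already contains {2, 3, 5, 6, 9}.
  Its 3×3 block (box 1) already contains {1, 2, 3, 4, 5, 6, 7, 9}.
  The only value from 1–9 not eliminated is 8, so r3c3 = 8.

4,8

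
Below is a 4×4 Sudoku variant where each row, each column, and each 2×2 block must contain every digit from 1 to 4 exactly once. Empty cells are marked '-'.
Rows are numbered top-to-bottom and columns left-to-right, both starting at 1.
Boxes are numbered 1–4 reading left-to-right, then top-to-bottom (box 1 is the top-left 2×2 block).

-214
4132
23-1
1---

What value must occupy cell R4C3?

Cell R4C3 itself could take any of {2, 4} by direct elimination.
Consider where 2 can go in row 4.
R4C2 is out (column 2 already has a 2).
R4C4 is out (column 4 already has a 2).
So the only cell in row 4 that can hold 2 is R4C3.
Therefore R4C3 = 2.

2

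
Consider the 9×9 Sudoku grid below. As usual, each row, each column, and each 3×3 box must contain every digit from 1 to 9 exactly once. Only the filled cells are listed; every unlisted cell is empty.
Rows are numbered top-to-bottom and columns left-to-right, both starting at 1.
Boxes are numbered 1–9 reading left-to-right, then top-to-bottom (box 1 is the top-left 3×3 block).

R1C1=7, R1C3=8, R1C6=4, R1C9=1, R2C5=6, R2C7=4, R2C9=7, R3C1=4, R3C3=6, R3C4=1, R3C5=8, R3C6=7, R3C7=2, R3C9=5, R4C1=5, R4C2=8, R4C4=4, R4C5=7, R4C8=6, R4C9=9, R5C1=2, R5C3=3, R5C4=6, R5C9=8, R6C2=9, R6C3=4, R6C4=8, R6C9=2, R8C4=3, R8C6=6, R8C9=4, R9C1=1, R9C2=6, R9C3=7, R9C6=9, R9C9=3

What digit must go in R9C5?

Cell R9C5 itself could take any of {2, 4, 5} by direct elimination.
Consider where 4 can go in row 9.
R9C4 is out (column 4 already has a 4).
R9C7 is out (column 7 already has a 4).
R9C8 is out (box 9 already has a 4).
So the only cell in row 9 that can hold 4 is R9C5.
Therefore R9C5 = 4.

4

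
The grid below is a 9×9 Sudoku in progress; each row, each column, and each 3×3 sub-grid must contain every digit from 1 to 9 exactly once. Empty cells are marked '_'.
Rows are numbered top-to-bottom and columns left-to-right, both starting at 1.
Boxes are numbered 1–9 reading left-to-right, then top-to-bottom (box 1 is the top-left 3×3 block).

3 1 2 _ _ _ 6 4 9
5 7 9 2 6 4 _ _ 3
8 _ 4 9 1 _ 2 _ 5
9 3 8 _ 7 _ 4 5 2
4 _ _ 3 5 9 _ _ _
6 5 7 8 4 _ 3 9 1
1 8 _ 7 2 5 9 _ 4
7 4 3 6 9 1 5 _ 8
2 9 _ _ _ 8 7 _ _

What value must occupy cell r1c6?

Row 1 already contains {1, 2, 3, 4, 6, 9}.
Column 6 already contains {1, 4, 5, 8, 9}.
Its 3×3 block (box 2) already contains {1, 2, 4, 6, 9}.
The only value from 1–9 not eliminated is 7, so r1c6 = 7.

7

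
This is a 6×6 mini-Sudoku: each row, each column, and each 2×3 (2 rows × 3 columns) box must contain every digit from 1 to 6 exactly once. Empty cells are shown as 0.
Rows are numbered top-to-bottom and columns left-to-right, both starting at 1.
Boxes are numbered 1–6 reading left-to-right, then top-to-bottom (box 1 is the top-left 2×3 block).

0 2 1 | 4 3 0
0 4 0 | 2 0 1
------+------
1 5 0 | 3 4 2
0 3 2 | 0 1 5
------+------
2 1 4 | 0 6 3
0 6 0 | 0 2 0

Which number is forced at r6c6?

4

Row 6 already contains {2, 6}.
Column 6 already contains {1, 2, 3, 5}.
Its 2×3 block (box 6) already contains {2, 3, 6}.
The only value from 1–6 not eliminated is 4, so r6c6 = 4.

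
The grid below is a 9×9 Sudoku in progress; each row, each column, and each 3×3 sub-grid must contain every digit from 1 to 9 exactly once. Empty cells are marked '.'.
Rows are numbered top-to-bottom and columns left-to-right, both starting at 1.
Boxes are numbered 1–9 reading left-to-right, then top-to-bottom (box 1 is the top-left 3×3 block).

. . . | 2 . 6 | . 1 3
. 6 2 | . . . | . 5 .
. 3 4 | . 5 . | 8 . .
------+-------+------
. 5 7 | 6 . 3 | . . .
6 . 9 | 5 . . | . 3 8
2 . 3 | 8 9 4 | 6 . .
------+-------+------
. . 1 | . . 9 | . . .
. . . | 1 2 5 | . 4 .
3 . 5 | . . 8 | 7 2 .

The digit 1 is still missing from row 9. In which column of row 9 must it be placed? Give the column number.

9

Consider where 1 can go in row 9.
r9c2 is out (box 7 already has a 1).
r9c4 is out (column 4 already has a 1).
r9c5 is out (box 8 already has a 1).
So the only cell in row 9 that can hold 1 is r9c9.
That is column 9.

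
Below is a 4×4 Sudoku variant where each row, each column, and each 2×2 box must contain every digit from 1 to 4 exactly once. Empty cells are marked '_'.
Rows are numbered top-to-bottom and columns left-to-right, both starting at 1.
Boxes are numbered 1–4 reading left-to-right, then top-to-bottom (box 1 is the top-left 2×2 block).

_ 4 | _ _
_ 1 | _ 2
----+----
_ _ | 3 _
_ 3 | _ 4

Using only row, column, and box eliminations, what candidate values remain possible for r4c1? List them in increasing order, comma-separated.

Row 4 already contains {3, 4}.
Column 1 already contains {}.
Its 2×2 block (box 3) already contains {3}.
Removing those from 1–4 leaves {1, 2} as the candidates for r4c1.

1,2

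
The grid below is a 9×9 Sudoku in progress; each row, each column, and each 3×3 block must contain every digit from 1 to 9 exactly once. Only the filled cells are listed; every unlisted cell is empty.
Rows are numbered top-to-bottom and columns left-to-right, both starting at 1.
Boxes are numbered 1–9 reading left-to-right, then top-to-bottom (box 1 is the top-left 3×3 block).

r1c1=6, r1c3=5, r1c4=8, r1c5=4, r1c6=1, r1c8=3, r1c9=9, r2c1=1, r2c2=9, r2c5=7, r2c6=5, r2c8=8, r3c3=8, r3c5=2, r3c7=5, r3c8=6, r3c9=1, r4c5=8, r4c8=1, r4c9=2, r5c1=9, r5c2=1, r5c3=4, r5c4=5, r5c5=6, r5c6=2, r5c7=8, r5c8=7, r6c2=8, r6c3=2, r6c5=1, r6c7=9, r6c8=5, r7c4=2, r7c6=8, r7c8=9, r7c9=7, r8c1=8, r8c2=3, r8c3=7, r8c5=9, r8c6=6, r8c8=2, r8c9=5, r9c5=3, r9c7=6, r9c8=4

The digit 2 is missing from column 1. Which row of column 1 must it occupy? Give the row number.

9

Consider where 2 can go in column 1.
r3c1 is out (row 3 already has a 2).
r4c1 is out (row 4 already has a 2).
r6c1 is out (row 6 already has a 2).
r7c1 is out (row 7 already has a 2).
So the only cell in column 1 that can hold 2 is r9c1.
That is row 9.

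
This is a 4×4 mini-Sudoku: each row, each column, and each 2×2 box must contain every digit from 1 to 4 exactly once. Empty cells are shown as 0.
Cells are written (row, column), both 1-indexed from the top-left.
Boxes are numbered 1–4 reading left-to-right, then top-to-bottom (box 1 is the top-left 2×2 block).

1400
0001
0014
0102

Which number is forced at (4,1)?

Cell (4,1) itself could take any of {3, 4} by direct elimination.
Consider where 4 can go in box 3.
(3,1) is out (row 3 already has a 4).
(3,2) is out (row 3 already has a 4).
So the only cell in box 3 that can hold 4 is (4,1).
Therefore (4,1) = 4.

4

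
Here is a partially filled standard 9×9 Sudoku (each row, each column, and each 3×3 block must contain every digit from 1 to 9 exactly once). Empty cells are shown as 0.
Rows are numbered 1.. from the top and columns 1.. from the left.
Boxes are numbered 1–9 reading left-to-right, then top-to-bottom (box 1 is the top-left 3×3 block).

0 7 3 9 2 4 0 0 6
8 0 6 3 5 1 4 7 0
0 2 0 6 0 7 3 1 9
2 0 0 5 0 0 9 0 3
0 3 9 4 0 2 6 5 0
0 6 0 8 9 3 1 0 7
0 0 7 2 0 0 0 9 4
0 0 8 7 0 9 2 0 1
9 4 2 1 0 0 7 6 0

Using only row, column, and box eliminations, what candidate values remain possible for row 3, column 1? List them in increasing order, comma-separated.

Row 3 already contains {1, 2, 3, 6, 7, 9}.
Column 1 already contains {2, 8, 9}.
Its 3×3 block (box 1) already contains {2, 3, 6, 7, 8}.
Removing those from 1–9 leaves {4, 5} as the candidates for row 3, column 1.

4,5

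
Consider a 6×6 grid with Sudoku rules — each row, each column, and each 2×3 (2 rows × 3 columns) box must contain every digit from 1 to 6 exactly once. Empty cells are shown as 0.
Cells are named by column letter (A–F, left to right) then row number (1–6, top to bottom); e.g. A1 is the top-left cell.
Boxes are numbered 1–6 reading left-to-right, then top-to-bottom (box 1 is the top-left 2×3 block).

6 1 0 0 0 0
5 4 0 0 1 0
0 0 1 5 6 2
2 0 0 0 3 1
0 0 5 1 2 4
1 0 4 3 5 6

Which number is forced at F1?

Cell F1 itself could take any of {3, 5} by direct elimination.
Consider where 5 can go in box 2.
D1 is out (column D already has a 5).
E1 is out (column E already has a 5).
D2 is out (row 2 already has a 5).
F2 is out (row 2 already has a 5).
So the only cell in box 2 that can hold 5 is F1.
Therefore F1 = 5.

5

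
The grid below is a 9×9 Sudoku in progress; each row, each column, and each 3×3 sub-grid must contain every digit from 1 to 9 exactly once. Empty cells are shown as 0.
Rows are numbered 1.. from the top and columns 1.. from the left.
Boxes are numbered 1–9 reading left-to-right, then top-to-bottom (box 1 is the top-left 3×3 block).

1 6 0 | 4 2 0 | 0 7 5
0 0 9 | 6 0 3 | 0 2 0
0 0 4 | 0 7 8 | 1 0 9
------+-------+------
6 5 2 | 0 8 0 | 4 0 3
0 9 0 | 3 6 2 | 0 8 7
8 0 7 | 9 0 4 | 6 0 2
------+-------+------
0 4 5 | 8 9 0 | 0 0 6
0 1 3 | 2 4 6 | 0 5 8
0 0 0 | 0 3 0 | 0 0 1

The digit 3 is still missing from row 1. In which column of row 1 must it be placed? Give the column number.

7

Consider where 3 can go in row 1.
row 1, column 3 is out (column 3 already has a 3).
row 1, column 6 is out (column 6 already has a 3).
So the only cell in row 1 that can hold 3 is row 1, column 7.
That is column 7.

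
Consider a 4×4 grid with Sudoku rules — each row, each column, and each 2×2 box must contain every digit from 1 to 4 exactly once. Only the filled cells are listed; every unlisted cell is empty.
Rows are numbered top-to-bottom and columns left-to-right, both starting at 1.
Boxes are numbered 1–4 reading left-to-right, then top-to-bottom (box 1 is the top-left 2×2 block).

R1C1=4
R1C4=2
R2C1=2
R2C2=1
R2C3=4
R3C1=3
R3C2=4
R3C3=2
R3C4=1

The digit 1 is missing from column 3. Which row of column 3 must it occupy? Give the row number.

1

Consider where 1 can go in column 3.
R4C3 is out (box 4 already has a 1).
So the only cell in column 3 that can hold 1 is R1C3.
That is row 1.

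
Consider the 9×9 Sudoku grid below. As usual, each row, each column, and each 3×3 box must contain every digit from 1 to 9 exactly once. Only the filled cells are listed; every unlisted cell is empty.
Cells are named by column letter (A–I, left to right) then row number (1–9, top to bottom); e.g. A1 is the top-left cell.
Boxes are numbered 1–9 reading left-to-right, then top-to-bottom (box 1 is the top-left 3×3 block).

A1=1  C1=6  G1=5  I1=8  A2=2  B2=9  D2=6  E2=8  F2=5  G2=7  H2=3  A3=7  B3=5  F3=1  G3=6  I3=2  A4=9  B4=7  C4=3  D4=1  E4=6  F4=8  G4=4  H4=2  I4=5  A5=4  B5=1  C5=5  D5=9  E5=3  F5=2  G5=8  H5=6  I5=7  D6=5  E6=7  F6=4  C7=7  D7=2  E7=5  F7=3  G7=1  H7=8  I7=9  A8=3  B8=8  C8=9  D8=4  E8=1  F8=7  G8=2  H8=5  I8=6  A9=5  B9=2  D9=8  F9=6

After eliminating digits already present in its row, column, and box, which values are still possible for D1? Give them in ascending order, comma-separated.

Row 1 already contains {1, 5, 6, 8}.
Column D already contains {1, 2, 4, 5, 6, 8, 9}.
Its 3×3 block (box 2) already contains {1, 5, 6, 8}.
Removing those from 1–9 leaves {3, 7} as the candidates for D1.

3,7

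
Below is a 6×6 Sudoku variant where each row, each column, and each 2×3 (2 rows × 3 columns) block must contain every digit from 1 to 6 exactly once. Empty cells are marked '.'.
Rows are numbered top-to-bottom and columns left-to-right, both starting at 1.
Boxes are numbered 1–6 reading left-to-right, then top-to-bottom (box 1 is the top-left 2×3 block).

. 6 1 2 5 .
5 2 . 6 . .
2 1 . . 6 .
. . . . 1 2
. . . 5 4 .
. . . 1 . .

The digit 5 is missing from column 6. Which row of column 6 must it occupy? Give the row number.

3

Consider where 5 can go in column 6.
R1C6 is out (row 1 already has a 5).
R2C6 is out (row 2 already has a 5).
R5C6 is out (row 5 already has a 5).
R6C6 is out (box 6 already has a 5).
So the only cell in column 6 that can hold 5 is R3C6.
That is row 3.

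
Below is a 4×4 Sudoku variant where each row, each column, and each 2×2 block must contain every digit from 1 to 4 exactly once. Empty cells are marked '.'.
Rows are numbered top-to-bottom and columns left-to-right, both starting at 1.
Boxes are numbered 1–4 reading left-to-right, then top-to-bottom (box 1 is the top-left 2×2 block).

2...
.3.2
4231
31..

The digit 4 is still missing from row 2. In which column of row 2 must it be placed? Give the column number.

Consider where 4 can go in row 2.
r2c1 is out (column 1 already has a 4).
So the only cell in row 2 that can hold 4 is r2c3.
That is column 3.

3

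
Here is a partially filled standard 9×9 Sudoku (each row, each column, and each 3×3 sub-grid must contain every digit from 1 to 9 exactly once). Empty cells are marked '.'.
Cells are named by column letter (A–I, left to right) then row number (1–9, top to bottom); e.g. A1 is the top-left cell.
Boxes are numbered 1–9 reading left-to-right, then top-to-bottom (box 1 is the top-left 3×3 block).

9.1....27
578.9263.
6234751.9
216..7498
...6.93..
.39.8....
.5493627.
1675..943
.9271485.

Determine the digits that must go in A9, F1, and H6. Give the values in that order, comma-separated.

For A9:
  Row 9 already contains {1, 2, 4, 5, 7, 8, 9}.
  Column A already contains {1, 2, 5, 6, 9}.
  Its 3×3 block (box 7) already contains {1, 2, 4, 5, 6, 7, 9}.
  The only value from 1–9 not eliminated is 3, so A9 = 3.
For F1:
  Consider where 3 can go in column F.
  F6 is out (row 6 already has a 3).
  F8 is out (row 8 already has a 3).
  So the only cell in column F that can hold 3 is F1.
  So F1 = 3.
For H6:
  Consider where 6 can go in column H.
  H3 is out (row 3 already has a 6).
  H5 is out (row 5 already has a 6).
  So the only cell in column H that can hold 6 is H6.
  So H6 = 6.

3,3,6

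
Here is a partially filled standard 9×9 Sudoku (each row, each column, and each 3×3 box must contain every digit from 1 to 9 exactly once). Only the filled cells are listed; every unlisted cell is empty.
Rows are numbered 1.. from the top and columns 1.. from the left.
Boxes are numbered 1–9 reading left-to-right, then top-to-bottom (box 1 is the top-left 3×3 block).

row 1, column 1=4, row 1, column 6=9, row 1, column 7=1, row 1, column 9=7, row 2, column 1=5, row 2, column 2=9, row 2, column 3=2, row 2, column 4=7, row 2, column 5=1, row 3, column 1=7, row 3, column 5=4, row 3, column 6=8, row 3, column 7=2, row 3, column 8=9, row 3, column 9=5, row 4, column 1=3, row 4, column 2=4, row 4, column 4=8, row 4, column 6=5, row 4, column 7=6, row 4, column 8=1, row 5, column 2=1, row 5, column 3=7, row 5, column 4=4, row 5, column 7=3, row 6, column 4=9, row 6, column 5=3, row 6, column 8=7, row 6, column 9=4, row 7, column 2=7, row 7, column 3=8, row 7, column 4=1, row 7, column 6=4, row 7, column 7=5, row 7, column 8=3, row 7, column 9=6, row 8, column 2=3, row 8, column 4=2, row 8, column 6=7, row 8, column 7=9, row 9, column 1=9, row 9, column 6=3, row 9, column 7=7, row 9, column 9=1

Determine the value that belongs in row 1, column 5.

2

Cell row 1, column 5 itself could take any of {2, 5, 6} by direct elimination.
Consider where 2 can go in box 2.
row 1, column 4 is out (column 4 already has a 2).
row 2, column 6 is out (row 2 already has a 2).
row 3, column 4 is out (row 3 already has a 2).
So the only cell in box 2 that can hold 2 is row 1, column 5.
Therefore row 1, column 5 = 2.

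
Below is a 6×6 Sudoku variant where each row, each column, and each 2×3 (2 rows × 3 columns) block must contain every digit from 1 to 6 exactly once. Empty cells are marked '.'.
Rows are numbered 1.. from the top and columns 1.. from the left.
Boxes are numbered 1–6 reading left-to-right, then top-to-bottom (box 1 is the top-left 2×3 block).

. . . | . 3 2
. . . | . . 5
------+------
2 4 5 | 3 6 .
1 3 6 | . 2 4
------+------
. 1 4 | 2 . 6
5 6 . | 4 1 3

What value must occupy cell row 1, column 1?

4

Cell row 1, column 1 itself could take any of {4, 6} by direct elimination.
Consider where 4 can go in row 1.
row 1, column 2 is out (column 2 already has a 4).
row 1, column 3 is out (column 3 already has a 4).
row 1, column 4 is out (column 4 already has a 4).
So the only cell in row 1 that can hold 4 is row 1, column 1.
Therefore row 1, column 1 = 4.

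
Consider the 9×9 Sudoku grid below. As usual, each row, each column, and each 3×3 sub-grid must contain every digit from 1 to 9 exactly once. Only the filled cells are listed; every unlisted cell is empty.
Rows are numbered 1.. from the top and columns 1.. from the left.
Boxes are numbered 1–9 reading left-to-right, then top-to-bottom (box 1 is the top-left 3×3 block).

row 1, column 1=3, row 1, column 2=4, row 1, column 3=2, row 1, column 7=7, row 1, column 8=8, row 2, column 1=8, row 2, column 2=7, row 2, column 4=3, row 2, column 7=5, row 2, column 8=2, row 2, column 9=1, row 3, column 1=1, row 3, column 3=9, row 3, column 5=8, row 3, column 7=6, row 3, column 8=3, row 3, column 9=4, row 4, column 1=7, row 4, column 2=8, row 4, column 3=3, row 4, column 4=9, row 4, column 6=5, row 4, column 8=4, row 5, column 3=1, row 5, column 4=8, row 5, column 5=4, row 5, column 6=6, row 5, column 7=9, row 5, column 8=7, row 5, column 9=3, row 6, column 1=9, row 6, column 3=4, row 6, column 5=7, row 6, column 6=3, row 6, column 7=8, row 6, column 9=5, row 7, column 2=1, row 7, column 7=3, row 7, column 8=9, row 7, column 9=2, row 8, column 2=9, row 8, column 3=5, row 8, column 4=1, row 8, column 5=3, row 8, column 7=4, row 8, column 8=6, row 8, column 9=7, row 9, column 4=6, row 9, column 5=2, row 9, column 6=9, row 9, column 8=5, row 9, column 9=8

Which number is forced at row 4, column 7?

2

Cell row 4, column 7 itself could take any of {1, 2} by direct elimination.
Consider where 2 can go in column 7.
row 9, column 7 is out (row 9 already has a 2).
So the only cell in column 7 that can hold 2 is row 4, column 7.
Therefore row 4, column 7 = 2.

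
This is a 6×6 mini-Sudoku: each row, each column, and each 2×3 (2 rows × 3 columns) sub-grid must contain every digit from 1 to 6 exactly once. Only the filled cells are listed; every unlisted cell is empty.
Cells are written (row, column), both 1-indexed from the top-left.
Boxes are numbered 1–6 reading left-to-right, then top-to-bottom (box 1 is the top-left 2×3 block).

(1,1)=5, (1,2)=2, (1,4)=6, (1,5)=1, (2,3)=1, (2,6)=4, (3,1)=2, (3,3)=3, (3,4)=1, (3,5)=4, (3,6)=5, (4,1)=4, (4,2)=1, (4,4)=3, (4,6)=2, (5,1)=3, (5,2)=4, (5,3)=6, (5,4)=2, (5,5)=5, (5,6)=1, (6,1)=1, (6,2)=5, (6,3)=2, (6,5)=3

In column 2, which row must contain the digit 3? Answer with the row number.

Consider where 3 can go in column 2.
(3,2) is out (row 3 already has a 3).
So the only cell in column 2 that can hold 3 is (2,2).
That is row 2.

2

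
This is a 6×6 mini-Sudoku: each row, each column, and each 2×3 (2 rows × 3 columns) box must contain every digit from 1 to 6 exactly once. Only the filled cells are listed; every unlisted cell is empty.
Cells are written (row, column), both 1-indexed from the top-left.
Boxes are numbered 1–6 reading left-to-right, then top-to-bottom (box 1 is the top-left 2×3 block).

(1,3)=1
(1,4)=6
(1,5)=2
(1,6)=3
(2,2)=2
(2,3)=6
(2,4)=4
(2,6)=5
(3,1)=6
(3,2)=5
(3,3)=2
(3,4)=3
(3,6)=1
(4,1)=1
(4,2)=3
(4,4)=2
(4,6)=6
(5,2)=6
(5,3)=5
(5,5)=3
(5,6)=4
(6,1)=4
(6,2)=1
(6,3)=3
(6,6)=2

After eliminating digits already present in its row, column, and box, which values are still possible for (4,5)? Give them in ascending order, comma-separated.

4,5

Row 4 already contains {1, 2, 3, 6}.
Column 5 already contains {2, 3}.
Its 2×3 block (box 4) already contains {1, 2, 3, 6}.
Removing those from 1–6 leaves {4, 5} as the candidates for (4,5).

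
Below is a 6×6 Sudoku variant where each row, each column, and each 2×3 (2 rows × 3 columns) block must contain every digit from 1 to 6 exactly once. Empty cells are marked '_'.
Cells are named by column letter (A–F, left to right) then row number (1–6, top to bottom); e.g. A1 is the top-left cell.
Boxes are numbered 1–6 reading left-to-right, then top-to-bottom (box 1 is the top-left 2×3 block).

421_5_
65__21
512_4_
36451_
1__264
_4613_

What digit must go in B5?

3

Row 5 already contains {1, 2, 4, 6}.
Column B already contains {1, 2, 4, 5, 6}.
Its 2×3 block (box 5) already contains {1, 4, 6}.
The only value from 1–6 not eliminated is 3, so B5 = 3.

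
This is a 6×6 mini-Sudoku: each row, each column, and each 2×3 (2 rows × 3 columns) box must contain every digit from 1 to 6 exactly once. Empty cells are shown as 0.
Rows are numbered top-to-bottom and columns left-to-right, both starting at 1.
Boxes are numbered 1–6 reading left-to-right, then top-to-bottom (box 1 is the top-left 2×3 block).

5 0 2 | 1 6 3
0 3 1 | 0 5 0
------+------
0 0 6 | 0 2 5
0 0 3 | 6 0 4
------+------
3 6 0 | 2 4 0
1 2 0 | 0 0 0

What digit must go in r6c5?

Row 6 already contains {1, 2}.
Column 5 already contains {2, 4, 5, 6}.
Its 2×3 block (box 6) already contains {2, 4}.
The only value from 1–6 not eliminated is 3, so r6c5 = 3.

3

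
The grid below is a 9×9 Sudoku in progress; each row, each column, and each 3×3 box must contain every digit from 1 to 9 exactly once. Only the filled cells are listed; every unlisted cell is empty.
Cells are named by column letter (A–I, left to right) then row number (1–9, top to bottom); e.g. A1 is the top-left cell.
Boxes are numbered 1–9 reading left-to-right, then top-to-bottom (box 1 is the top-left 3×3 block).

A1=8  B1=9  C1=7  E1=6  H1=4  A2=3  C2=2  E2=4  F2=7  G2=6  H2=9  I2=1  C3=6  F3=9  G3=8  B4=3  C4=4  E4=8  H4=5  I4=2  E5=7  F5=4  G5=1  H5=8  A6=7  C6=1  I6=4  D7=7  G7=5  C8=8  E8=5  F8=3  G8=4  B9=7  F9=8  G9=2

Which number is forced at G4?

7

Cell G4 itself could take any of {7, 9} by direct elimination.
Consider where 7 can go in column G.
G1 is out (row 1 already has a 7).
G6 is out (row 6 already has a 7).
So the only cell in column G that can hold 7 is G4.
Therefore G4 = 7.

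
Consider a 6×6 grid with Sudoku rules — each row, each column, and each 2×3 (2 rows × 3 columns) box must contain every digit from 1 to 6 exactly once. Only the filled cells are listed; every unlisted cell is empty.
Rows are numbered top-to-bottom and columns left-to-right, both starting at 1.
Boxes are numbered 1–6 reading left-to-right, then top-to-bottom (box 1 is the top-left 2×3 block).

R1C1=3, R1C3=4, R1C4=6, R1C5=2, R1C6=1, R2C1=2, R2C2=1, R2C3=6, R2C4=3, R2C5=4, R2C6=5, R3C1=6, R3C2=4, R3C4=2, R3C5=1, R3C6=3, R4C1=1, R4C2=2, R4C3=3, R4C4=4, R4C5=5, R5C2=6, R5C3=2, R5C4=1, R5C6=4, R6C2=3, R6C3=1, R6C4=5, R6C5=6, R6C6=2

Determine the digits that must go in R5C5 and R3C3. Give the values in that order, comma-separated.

3,5

For R5C5:
  Row 5 already contains {1, 2, 4, 6}.
  Column 5 already contains {1, 2, 4, 5, 6}.
  Its 2×3 block (box 6) already contains {1, 2, 4, 5, 6}.
  The only value from 1–6 not eliminated is 3, so R5C5 = 3.
For R3C3:
  Row 3 already contains {1, 2, 3, 4, 6}.
  Column 3 already contains {1, 2, 3, 4, 6}.
  Its 2×3 block (box 3) already contains {1, 2, 3, 4, 6}.
  The only value from 1–6 not eliminated is 5, so R3C3 = 5.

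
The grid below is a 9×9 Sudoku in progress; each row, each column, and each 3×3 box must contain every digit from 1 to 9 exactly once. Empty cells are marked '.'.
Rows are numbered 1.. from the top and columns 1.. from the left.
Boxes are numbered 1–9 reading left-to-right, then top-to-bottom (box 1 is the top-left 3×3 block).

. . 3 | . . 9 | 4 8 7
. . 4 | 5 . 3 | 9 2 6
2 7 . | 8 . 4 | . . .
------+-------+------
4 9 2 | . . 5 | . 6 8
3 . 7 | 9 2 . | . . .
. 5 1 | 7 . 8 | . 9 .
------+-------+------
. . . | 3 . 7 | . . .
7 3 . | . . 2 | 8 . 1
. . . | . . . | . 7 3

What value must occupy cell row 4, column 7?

Cell row 4, column 7 itself could take any of {1, 3, 7} by direct elimination.
Consider where 7 can go in box 6.
row 5, column 7 is out (row 5 already has a 7).
row 5, column 8 is out (row 5 already has a 7).
row 5, column 9 is out (row 5 already has a 7).
row 6, column 7 is out (row 6 already has a 7).
row 6, column 9 is out (row 6 already has a 7).
So the only cell in box 6 that can hold 7 is row 4, column 7.
Therefore row 4, column 7 = 7.

7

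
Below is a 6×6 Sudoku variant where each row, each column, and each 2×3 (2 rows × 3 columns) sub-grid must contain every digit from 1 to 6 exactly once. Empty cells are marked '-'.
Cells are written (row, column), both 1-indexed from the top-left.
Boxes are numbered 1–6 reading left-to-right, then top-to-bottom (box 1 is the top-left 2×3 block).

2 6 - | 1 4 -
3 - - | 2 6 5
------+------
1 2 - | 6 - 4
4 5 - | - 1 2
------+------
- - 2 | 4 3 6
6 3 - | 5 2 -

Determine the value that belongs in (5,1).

Row 5 already contains {2, 3, 4, 6}.
Column 1 already contains {1, 2, 3, 4, 6}.
Its 2×3 block (box 5) already contains {2, 3, 6}.
The only value from 1–6 not eliminated is 5, so (5,1) = 5.

5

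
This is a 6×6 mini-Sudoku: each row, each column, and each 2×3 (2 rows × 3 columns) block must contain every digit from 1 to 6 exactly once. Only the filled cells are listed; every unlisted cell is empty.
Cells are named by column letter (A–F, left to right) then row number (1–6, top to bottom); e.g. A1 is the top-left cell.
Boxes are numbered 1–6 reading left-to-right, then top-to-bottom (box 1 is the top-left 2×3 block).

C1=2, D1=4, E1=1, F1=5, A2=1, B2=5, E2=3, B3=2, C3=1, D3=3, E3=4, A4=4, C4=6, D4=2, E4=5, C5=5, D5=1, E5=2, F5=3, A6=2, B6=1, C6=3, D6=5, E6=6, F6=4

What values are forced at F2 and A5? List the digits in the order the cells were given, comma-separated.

2,6

For F2:
  Consider where 2 can go in column F.
  F3 is out (row 3 already has a 2).
  F4 is out (row 4 already has a 2).
  So the only cell in column F that can hold 2 is F2.
  So F2 = 2.
For A5:
  Row 5 already contains {1, 2, 3, 5}.
  Column A already contains {1, 2, 4}.
  Its 2×3 block (box 5) already contains {1, 2, 3, 5}.
  The only value from 1–6 not eliminated is 6, so A5 = 6.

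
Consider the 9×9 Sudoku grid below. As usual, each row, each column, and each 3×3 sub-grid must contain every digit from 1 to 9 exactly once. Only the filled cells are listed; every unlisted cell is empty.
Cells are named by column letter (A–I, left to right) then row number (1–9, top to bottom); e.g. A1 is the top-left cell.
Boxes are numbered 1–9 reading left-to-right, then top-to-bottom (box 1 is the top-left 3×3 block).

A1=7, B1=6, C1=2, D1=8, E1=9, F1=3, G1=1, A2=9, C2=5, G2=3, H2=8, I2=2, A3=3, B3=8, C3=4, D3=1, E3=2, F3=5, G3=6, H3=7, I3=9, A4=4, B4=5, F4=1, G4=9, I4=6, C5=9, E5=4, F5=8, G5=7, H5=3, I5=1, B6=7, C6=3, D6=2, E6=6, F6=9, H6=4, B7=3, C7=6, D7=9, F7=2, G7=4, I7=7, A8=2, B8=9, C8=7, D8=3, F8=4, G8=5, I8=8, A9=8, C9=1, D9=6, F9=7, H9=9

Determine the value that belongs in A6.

Row 6 already contains {2, 3, 4, 6, 7, 9}.
Column A already contains {2, 3, 4, 7, 8, 9}.
Its 3×3 block (box 4) already contains {3, 4, 5, 7, 9}.
The only value from 1–9 not eliminated is 1, so A6 = 1.

1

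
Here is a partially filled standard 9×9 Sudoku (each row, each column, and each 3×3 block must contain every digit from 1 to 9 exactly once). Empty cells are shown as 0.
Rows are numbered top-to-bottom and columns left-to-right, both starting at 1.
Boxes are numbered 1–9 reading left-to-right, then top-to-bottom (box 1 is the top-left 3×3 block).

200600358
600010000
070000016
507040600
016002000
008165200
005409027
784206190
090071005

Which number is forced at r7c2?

6

Cell r7c2 itself could take any of {3, 6} by direct elimination.
Consider where 6 can go in box 7.
r7c1 is out (column 1 already has a 6).
r9c1 is out (column 1 already has a 6).
r9c3 is out (column 3 already has a 6).
So the only cell in box 7 that can hold 6 is r7c2.
Therefore r7c2 = 6.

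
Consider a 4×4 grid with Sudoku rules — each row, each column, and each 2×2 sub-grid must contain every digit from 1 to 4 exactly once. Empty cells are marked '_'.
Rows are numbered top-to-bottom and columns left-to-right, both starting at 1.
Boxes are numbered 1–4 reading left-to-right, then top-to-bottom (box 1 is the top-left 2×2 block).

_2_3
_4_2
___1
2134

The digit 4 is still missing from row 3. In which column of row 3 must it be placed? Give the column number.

1

Consider where 4 can go in row 3.
R3C2 is out (column 2 already has a 4).
R3C3 is out (box 4 already has a 4).
So the only cell in row 3 that can hold 4 is R3C1.
That is column 1.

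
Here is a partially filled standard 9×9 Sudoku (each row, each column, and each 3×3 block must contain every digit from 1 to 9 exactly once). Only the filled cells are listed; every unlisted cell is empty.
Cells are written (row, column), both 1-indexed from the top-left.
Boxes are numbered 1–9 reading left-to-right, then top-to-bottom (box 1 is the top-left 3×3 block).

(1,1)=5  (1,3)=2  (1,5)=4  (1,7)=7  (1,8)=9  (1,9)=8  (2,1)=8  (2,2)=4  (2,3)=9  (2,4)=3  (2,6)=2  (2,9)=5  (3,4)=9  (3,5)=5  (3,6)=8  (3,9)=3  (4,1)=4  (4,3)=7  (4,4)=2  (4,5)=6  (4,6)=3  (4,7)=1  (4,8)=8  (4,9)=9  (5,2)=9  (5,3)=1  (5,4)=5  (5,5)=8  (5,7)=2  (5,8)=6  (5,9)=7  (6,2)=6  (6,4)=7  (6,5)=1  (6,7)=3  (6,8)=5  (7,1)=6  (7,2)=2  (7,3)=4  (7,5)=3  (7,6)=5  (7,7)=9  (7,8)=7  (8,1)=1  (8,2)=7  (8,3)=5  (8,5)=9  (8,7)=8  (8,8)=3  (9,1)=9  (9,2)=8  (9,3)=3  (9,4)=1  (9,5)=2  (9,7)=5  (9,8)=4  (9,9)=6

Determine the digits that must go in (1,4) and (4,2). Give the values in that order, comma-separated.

6,5

For (1,4):
  Row 1 already contains {2, 4, 5, 7, 8, 9}.
  Column 4 already contains {1, 2, 3, 5, 7, 9}.
  Its 3×3 block (box 2) already contains {2, 3, 4, 5, 8, 9}.
  The only value from 1–9 not eliminated is 6, so (1,4) = 6.
For (4,2):
  Row 4 already contains {1, 2, 3, 4, 6, 7, 8, 9}.
  Column 2 already contains {2, 4, 6, 7, 8, 9}.
  Its 3×3 block (box 4) already contains {1, 4, 6, 7, 9}.
  The only value from 1–9 not eliminated is 5, so (4,2) = 5.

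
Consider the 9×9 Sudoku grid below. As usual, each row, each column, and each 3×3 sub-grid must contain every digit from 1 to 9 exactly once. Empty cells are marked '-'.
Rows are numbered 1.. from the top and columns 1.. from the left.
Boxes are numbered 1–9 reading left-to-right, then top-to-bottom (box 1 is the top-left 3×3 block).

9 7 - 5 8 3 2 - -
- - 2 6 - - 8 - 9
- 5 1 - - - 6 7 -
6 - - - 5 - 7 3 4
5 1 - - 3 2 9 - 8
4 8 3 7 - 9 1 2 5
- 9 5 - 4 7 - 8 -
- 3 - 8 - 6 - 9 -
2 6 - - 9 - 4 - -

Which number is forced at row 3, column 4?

9

Cell row 3, column 4 itself could take any of {2, 4, 9} by direct elimination.
Consider where 9 can go in column 4.
row 4, column 4 is out (box 5 already has a 9).
row 5, column 4 is out (row 5 already has a 9).
row 7, column 4 is out (row 7 already has a 9).
row 9, column 4 is out (row 9 already has a 9).
So the only cell in column 4 that can hold 9 is row 3, column 4.
Therefore row 3, column 4 = 9.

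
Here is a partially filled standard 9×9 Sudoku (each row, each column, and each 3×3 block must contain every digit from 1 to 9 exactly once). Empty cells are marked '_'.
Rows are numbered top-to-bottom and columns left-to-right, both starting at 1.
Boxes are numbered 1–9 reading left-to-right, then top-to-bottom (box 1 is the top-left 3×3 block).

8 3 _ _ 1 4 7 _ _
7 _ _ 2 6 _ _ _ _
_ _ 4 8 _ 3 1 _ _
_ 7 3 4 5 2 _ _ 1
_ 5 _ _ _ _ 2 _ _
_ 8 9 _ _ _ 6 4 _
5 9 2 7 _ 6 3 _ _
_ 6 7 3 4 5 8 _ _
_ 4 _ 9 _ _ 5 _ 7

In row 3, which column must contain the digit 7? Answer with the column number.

Consider where 7 can go in row 3.
r3c1 is out (column 1 already has a 7).
r3c2 is out (column 2 already has a 7).
r3c8 is out (box 3 already has a 7).
r3c9 is out (column 9 already has a 7).
So the only cell in row 3 that can hold 7 is r3c5.
That is column 5.

5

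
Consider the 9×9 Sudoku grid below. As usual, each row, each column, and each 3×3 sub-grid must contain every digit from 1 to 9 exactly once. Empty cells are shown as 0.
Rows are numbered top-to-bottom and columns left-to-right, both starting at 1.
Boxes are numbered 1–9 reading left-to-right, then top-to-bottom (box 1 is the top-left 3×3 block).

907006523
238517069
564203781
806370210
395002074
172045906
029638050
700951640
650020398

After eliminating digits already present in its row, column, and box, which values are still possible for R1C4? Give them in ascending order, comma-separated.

Row 1 already contains {2, 3, 5, 6, 7, 9}.
Column 4 already contains {2, 3, 5, 6, 9}.
Its 3×3 block (box 2) already contains {1, 2, 3, 5, 6, 7}.
Removing those from 1–9 leaves {4, 8} as the candidates for R1C4.

4,8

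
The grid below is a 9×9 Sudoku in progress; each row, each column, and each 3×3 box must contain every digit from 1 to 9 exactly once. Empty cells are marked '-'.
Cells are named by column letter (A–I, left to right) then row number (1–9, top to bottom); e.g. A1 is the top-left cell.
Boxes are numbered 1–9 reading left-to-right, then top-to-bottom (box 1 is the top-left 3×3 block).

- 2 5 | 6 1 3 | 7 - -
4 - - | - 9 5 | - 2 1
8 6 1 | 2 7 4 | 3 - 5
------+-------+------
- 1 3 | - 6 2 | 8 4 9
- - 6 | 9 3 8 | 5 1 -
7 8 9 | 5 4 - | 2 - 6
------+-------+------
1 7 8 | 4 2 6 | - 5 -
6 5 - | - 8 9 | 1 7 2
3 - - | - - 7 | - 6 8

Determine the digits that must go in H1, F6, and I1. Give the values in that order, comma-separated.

For H1:
  Consider where 8 can go in row 1.
  A1 is out (column A already has a 8).
  I1 is out (column I already has a 8).
  So the only cell in row 1 that can hold 8 is H1.
  So H1 = 8.
For F6:
  Row 6 already contains {2, 4, 5, 6, 7, 8, 9}.
  Column F already contains {2, 3, 4, 5, 6, 7, 8, 9}.
  Its 3×3 block (box 5) already contains {2, 3, 4, 5, 6, 8, 9}.
  The only value from 1–9 not eliminated is 1, so F6 = 1.
For I1:
  Row 1 already contains {1, 2, 3, 5, 6, 7}.
  Column I already contains {1, 2, 5, 6, 8, 9}.
  Its 3×3 block (box 3) already contains {1, 2, 3, 5, 7}.
  The only value from 1–9 not eliminated is 4, so I1 = 4.

8,1,4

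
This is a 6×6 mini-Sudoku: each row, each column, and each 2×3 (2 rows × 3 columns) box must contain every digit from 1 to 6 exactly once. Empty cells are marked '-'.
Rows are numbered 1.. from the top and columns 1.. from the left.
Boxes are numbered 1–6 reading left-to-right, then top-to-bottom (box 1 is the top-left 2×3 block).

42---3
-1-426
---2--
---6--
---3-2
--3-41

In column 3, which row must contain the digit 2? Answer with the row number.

4

Consider where 2 can go in column 3.
row 1, column 3 is out (row 1 already has a 2).
row 2, column 3 is out (row 2 already has a 2).
row 3, column 3 is out (row 3 already has a 2).
row 5, column 3 is out (row 5 already has a 2).
So the only cell in column 3 that can hold 2 is row 4, column 3.
That is row 4.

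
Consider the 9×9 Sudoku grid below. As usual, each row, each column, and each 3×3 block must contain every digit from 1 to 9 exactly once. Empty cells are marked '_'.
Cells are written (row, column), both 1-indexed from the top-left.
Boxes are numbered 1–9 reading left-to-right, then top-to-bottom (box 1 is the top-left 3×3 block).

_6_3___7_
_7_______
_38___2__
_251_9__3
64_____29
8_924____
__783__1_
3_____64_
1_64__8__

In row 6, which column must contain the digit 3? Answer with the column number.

6

Consider where 3 can go in row 6.
(6,2) is out (column 2 already has a 3).
(6,7) is out (box 6 already has a 3).
(6,8) is out (box 6 already has a 3).
(6,9) is out (column 9 already has a 3).
So the only cell in row 6 that can hold 3 is (6,6).
That is column 6.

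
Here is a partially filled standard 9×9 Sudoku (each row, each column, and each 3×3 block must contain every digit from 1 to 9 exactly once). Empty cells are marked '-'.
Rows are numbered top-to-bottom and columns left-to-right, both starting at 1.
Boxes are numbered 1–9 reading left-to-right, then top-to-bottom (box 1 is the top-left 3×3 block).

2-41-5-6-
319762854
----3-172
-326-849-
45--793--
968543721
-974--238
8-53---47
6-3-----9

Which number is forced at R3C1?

5

Row 3 already contains {1, 2, 3, 7}.
Column 1 already contains {2, 3, 4, 6, 8, 9}.
Its 3×3 block (box 1) already contains {1, 2, 3, 4, 9}.
The only value from 1–9 not eliminated is 5, so R3C1 = 5.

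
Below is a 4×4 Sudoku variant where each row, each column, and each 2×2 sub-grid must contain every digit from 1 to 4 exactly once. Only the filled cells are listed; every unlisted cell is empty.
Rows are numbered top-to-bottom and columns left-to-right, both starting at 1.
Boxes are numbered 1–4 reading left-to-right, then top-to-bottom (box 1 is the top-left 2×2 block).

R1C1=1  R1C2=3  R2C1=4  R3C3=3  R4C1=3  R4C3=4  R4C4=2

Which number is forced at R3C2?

Cell R3C2 itself could take any of {1, 2, 4} by direct elimination.
Consider where 4 can go in row 3.
R3C1 is out (column 1 already has a 4).
R3C4 is out (box 4 already has a 4).
So the only cell in row 3 that can hold 4 is R3C2.
Therefore R3C2 = 4.

4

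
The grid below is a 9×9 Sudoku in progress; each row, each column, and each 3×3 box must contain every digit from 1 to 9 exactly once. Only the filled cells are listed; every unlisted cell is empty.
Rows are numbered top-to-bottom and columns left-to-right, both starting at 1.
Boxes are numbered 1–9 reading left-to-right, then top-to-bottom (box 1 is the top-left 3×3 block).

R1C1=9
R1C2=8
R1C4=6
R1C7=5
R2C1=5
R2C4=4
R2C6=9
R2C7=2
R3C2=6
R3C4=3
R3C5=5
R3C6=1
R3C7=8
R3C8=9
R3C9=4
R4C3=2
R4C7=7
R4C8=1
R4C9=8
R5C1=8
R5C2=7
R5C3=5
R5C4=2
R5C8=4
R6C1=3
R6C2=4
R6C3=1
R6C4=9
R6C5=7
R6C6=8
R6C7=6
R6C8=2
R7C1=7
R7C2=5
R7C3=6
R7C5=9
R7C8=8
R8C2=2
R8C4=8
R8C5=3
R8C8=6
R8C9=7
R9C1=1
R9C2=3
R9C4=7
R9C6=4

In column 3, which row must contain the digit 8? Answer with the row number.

Consider where 8 can go in column 3.
R1C3 is out (row 1 already has a 8).
R2C3 is out (box 1 already has a 8).
R3C3 is out (row 3 already has a 8).
R8C3 is out (row 8 already has a 8).
So the only cell in column 3 that can hold 8 is R9C3.
That is row 9.

9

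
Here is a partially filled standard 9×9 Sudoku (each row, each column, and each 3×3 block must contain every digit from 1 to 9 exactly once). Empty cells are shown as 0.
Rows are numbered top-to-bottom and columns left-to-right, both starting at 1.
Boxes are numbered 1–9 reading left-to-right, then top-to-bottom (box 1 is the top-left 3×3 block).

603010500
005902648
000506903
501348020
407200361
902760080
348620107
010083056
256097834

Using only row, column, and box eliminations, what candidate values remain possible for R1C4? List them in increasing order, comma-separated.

Row 1 already contains {1, 3, 5, 6}.
Column 4 already contains {2, 3, 5, 6, 7, 9}.
Its 3×3 block (box 2) already contains {1, 2, 5, 6, 9}.
Removing those from 1–9 leaves {4, 8} as the candidates for R1C4.

4,8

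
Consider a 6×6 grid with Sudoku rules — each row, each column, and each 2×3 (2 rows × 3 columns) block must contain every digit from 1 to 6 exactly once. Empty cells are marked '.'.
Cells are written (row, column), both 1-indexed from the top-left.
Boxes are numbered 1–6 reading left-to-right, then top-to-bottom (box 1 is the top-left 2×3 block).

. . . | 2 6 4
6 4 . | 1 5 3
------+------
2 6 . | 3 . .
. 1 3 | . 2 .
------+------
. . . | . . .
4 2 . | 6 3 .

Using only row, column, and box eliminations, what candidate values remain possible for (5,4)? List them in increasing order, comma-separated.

Row 5 already contains {}.
Column 4 already contains {1, 2, 3, 6}.
Its 2×3 block (box 6) already contains {3, 6}.
Removing those from 1–6 leaves {4, 5} as the candidates for (5,4).

4,5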